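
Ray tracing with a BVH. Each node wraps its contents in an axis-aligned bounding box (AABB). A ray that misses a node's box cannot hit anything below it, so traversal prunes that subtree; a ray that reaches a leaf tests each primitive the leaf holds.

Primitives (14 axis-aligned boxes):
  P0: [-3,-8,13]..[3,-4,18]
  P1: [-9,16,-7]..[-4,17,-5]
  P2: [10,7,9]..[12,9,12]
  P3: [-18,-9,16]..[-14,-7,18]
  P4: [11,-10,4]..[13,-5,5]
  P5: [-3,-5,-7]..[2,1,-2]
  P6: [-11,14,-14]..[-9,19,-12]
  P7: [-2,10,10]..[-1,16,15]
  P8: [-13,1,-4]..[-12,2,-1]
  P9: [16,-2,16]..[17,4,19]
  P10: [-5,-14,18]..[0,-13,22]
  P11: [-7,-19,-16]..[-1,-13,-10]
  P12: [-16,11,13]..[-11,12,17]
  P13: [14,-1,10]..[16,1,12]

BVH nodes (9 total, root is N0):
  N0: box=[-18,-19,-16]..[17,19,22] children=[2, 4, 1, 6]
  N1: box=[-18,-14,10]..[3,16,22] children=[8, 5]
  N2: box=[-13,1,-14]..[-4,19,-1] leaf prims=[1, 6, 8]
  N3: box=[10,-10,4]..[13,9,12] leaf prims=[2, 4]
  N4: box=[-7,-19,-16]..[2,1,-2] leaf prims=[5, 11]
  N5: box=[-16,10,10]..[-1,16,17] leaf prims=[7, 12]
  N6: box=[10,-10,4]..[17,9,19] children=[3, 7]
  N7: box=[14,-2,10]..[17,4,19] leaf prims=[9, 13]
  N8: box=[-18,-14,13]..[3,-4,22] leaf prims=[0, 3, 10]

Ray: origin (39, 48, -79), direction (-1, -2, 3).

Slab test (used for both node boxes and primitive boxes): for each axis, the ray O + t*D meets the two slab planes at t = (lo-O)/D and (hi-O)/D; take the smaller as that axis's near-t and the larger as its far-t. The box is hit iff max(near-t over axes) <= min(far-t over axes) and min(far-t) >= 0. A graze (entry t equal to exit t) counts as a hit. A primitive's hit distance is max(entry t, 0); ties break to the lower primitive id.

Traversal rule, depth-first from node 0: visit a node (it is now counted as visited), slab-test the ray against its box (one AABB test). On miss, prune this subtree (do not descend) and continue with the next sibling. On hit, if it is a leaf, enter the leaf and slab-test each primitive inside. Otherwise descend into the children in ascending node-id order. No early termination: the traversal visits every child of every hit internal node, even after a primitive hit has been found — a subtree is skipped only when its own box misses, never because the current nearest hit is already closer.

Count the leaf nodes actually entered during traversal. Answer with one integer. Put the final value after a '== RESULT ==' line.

Traverse from the root:
N0 x:[22,57] y:[29/2,67/2] z:[21,101/3] -> hit [22,67/2], descend [1, 2, 4, 6]
  N1 x:[36,57] y:[16,31] z:[89/3,101/3] -> miss, prune
  N2 x:[43,52] y:[29/2,47/2] z:[65/3,26] -> miss, prune
  N4 x:[37,46] y:[47/2,67/2] z:[21,77/3] -> miss, prune
  N6 x:[22,29] y:[39/2,29] z:[83/3,98/3] -> hit [83/3,29], descend [3, 7]
    N3 x:[26,29] y:[39/2,29] z:[83/3,91/3] -> hit [83/3,29] leaf, test {P2(miss), P4@t=83/3}
    N7 x:[22,25] y:[22,25] z:[89/3,98/3] -> miss, prune

order=[0, 1, 2, 4, 6, 3, 7]  |boxes|=7  |leaves|=1  hit=P4

== RESULT ==
1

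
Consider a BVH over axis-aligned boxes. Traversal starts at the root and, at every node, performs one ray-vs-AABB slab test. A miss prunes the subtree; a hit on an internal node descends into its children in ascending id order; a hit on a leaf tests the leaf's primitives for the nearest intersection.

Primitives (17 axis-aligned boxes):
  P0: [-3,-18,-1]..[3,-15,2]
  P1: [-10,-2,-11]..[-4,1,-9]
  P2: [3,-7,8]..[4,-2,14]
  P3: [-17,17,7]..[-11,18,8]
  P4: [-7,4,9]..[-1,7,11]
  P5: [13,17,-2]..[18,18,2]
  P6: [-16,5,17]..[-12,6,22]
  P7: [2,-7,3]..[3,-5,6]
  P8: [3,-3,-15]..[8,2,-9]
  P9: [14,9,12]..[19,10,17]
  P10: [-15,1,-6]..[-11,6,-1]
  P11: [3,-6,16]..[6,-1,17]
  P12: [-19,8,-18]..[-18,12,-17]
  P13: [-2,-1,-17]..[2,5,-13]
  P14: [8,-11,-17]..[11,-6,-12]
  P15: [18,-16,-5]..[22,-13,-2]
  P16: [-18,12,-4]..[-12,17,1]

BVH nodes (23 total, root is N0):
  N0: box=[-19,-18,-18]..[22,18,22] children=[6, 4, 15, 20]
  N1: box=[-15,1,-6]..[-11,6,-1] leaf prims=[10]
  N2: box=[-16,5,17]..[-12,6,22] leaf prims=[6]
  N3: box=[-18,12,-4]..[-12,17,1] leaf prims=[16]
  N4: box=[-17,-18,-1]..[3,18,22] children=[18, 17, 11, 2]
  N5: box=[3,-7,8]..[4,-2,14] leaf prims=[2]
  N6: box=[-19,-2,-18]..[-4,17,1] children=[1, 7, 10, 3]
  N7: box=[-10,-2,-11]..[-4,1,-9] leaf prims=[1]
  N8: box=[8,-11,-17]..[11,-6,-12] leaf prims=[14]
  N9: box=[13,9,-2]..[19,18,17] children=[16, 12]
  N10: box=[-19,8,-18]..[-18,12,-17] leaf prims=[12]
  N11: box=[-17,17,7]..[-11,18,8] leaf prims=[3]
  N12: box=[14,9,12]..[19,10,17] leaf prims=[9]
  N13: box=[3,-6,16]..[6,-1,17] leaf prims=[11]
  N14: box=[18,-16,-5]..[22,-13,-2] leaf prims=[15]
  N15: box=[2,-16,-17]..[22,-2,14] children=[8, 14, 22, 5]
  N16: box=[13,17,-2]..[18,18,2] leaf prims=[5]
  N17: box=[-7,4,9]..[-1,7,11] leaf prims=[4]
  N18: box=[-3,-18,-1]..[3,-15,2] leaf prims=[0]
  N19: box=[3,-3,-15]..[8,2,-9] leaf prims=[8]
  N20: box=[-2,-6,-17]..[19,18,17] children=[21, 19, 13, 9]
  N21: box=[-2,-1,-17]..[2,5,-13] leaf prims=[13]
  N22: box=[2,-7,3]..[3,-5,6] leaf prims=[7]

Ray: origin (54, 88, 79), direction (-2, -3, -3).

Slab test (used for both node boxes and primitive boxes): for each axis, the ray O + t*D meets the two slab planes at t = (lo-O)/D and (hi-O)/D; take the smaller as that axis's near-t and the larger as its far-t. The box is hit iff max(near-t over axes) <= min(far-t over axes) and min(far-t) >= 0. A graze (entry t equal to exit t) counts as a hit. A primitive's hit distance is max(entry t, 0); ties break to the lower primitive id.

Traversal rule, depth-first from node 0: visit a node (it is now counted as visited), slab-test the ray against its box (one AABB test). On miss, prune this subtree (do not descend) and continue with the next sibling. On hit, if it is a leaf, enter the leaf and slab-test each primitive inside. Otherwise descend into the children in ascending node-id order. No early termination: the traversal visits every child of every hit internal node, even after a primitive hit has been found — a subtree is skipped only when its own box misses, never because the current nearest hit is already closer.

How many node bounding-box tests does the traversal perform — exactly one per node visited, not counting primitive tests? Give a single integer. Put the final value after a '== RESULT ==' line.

Walk:
N0 x:[16,73/2] y:[70/3,106/3] z:[19,97/3] -> hit [70/3,97/3], descend [4, 6, 15, 20]
  N4 x:[51/2,71/2] y:[70/3,106/3] z:[19,80/3] -> hit [51/2,80/3], descend [2, 11, 17, 18]
    N2 x:[33,35] y:[82/3,83/3] z:[19,62/3] -> miss, prune
    N11 x:[65/2,71/2] y:[70/3,71/3] z:[71/3,24] -> miss, prune
    N17 x:[55/2,61/2] y:[27,28] z:[68/3,70/3] -> miss, prune
    N18 x:[51/2,57/2] y:[103/3,106/3] z:[77/3,80/3] -> miss, prune
  N6 x:[29,73/2] y:[71/3,30] z:[26,97/3] -> hit [29,30], descend [1, 3, 7, 10]
    N1 x:[65/2,69/2] y:[82/3,29] z:[80/3,85/3] -> miss, prune
    N3 x:[33,36] y:[71/3,76/3] z:[26,83/3] -> miss, prune
    N7 x:[29,32] y:[29,30] z:[88/3,30] -> hit [88/3,30] leaf, test {P1@t=88/3}
    N10 x:[36,73/2] y:[76/3,80/3] z:[32,97/3] -> miss, prune
  N15 x:[16,26] y:[30,104/3] z:[65/3,32] -> miss, prune
  N20 x:[35/2,28] y:[70/3,94/3] z:[62/3,32] -> hit [70/3,28], descend [9, 13, 19, 21]
    N9 x:[35/2,41/2] y:[70/3,79/3] z:[62/3,27] -> miss, prune
    N13 x:[24,51/2] y:[89/3,94/3] z:[62/3,21] -> miss, prune
    N19 x:[23,51/2] y:[86/3,91/3] z:[88/3,94/3] -> miss, prune
    N21 x:[26,28] y:[83/3,89/3] z:[92/3,32] -> miss, prune

order=[0, 4, 2, 11, 17, 18, 6, 1, 3, 7, 10, 15, 20, 9, 13, 19, 21]  |boxes|=17  |leaves|=1  hit=P1

== RESULT ==
17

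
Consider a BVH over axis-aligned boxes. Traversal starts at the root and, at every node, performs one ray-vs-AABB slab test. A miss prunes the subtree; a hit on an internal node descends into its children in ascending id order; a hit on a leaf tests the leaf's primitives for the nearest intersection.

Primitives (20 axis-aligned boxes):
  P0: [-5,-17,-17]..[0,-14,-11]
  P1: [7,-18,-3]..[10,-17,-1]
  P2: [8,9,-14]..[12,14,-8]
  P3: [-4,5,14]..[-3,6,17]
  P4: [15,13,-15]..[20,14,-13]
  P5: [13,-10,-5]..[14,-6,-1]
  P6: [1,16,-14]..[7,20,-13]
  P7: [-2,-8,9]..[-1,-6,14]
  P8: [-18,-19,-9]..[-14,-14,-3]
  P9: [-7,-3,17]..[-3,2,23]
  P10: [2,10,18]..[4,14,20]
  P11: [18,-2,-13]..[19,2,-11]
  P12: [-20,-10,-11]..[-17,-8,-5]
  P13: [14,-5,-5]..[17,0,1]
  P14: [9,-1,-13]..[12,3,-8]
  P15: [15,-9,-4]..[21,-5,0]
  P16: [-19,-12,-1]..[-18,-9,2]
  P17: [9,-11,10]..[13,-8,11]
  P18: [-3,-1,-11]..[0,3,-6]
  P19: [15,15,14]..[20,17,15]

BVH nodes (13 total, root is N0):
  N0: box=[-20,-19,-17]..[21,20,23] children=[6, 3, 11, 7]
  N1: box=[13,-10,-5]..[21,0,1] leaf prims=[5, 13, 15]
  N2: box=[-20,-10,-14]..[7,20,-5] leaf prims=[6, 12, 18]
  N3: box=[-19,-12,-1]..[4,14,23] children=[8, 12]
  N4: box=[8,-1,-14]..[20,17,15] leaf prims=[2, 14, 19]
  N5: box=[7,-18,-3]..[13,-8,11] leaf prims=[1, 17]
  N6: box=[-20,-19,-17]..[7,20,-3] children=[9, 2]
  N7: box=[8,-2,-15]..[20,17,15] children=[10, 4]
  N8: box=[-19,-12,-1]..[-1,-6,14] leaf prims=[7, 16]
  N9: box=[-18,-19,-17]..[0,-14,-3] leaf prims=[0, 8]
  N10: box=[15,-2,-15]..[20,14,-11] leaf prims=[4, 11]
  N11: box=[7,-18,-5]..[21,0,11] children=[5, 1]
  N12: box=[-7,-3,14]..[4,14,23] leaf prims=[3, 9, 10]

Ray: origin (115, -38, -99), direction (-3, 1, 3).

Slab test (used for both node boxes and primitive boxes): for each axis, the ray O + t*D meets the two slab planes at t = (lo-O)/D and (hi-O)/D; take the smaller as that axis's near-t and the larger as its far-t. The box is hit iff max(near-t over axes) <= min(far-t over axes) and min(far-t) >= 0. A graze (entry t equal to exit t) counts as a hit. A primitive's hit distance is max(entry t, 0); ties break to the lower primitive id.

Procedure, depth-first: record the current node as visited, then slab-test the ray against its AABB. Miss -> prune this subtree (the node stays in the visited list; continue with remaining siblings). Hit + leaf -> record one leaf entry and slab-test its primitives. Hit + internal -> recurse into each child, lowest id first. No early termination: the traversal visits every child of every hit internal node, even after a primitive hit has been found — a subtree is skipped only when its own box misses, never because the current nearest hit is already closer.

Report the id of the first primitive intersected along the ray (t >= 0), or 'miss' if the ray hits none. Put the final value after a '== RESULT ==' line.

Traverse from the root:
N0 x:[94/3,45] y:[19,58] z:[82/3,122/3] -> hit [94/3,122/3], descend [3, 6, 7, 11]
  N3 x:[37,134/3] y:[26,52] z:[98/3,122/3] -> hit [37,122/3], descend [8, 12]
    N8 x:[116/3,134/3] y:[26,32] z:[98/3,113/3] -> miss, prune
    N12 x:[37,122/3] y:[35,52] z:[113/3,122/3] -> hit [113/3,122/3] leaf, test {P3(miss), P9@t=118/3, P10(miss)}
  N6 x:[36,45] y:[19,58] z:[82/3,32] -> miss, prune
  N7 x:[95/3,107/3] y:[36,55] z:[28,38] -> miss, prune
  N11 x:[94/3,36] y:[20,38] z:[94/3,110/3] -> hit [94/3,36], descend [1, 5]
    N1 x:[94/3,34] y:[28,38] z:[94/3,100/3] -> hit [94/3,100/3] leaf, test {P5(miss), P13@t=33, P15@t=95/3}
    N5 x:[34,36] y:[20,30] z:[32,110/3] -> miss, prune

Summary -> nodes [0, 3, 8, 12, 6, 7, 11, 1, 5]; box-tests=9; leaf-entries=2; first=P15

== RESULT ==
15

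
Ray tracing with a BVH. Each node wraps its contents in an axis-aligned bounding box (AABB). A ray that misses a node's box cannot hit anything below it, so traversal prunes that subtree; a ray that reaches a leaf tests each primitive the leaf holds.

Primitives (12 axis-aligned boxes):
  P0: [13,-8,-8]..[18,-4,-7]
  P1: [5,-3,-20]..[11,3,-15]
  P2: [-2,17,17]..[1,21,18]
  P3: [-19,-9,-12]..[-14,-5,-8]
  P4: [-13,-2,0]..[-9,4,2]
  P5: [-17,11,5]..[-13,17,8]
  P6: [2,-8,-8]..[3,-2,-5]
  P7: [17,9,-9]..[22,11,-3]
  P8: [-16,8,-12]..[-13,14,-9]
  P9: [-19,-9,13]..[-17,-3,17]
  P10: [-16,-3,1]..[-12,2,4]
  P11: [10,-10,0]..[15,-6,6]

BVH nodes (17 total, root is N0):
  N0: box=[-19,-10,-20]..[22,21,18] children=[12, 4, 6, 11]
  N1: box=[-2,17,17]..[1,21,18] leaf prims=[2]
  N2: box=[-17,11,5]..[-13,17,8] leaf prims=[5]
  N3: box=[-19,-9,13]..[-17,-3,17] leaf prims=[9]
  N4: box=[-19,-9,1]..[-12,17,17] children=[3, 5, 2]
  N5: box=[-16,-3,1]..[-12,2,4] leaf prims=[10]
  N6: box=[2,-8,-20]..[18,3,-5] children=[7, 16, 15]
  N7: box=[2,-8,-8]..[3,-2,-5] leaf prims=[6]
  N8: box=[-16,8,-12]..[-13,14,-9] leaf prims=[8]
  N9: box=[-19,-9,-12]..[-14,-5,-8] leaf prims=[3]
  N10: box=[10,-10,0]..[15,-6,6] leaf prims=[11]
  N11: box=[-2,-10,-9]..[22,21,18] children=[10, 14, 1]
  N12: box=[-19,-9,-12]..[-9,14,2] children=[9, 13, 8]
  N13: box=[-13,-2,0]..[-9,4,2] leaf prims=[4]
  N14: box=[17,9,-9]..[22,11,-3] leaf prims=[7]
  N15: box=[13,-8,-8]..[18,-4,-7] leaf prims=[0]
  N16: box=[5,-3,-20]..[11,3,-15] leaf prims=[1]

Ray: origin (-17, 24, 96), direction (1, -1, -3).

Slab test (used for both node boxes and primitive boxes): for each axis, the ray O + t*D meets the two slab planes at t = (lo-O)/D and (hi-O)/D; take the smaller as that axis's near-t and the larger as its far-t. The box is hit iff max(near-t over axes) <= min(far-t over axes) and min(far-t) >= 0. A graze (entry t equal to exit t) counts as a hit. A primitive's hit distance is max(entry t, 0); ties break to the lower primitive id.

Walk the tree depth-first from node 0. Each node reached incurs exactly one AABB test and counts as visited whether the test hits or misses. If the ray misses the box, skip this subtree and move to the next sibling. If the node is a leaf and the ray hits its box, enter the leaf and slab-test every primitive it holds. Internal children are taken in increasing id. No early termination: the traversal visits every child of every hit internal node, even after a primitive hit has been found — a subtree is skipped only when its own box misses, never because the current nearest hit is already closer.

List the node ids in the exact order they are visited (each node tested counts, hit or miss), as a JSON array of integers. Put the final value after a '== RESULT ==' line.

Walk:
N0 x:[-2,39] y:[3,34] z:[26,116/3] -> hit [26,34], descend [4, 6, 11, 12]
  N4 x:[-2,5] y:[7,33] z:[79/3,95/3] -> miss, prune
  N6 x:[19,35] y:[21,32] z:[101/3,116/3] -> miss, prune
  N11 x:[15,39] y:[3,34] z:[26,35] -> hit [26,34], descend [1, 10, 14]
    N1 x:[15,18] y:[3,7] z:[26,79/3] -> miss, prune
    N10 x:[27,32] y:[30,34] z:[30,32] -> hit [30,32] leaf, test {P11@t=30}
    N14 x:[34,39] y:[13,15] z:[33,35] -> miss, prune
  N12 x:[-2,8] y:[10,33] z:[94/3,36] -> miss, prune

Summary -> nodes [0, 4, 6, 11, 1, 10, 14, 12]; box-tests=8; leaf-entries=1; first=P11

== RESULT ==
[0, 4, 6, 11, 1, 10, 14, 12]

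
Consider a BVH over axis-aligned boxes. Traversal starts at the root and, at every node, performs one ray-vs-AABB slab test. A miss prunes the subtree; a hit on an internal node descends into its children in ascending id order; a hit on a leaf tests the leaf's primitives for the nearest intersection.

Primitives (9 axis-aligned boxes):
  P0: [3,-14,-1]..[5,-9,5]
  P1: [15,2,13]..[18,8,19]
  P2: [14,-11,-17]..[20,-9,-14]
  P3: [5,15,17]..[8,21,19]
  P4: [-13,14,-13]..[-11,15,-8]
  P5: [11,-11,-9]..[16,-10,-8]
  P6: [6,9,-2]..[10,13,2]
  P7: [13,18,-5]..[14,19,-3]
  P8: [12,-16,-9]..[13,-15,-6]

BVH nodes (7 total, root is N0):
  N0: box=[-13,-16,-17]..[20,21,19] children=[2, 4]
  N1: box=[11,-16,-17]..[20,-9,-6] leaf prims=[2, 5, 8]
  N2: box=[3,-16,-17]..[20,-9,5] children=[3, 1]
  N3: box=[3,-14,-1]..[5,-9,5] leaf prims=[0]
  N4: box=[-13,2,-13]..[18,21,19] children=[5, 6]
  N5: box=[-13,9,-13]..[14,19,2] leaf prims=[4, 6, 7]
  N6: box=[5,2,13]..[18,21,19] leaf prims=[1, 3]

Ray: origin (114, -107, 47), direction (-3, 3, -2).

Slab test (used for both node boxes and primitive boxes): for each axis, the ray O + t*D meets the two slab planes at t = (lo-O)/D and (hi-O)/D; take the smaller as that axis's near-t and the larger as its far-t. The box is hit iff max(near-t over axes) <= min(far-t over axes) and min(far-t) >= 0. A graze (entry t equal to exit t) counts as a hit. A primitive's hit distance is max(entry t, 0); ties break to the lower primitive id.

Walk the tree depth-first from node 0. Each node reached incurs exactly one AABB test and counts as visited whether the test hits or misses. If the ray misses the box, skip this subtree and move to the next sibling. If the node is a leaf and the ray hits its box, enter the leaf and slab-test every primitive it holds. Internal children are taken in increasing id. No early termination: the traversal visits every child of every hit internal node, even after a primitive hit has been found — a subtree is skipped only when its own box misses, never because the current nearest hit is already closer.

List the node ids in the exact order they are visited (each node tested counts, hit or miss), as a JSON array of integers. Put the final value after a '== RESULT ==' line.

Trace the traversal:
N0 x:[94/3,127/3] y:[91/3,128/3] z:[14,32] -> hit [94/3,32], descend [2, 4]
  N2 x:[94/3,37] y:[91/3,98/3] z:[21,32] -> hit [94/3,32], descend [1, 3]
    N1 x:[94/3,103/3] y:[91/3,98/3] z:[53/2,32] -> hit [94/3,32] leaf, test {P2@t=32, P5(miss), P8(miss)}
    N3 x:[109/3,37] y:[31,98/3] z:[21,24] -> miss, prune
  N4 x:[32,127/3] y:[109/3,128/3] z:[14,30] -> miss, prune

Summary -> nodes [0, 2, 1, 3, 4]; box-tests=5; leaf-entries=1; first=P2

== RESULT ==
[0, 2, 1, 3, 4]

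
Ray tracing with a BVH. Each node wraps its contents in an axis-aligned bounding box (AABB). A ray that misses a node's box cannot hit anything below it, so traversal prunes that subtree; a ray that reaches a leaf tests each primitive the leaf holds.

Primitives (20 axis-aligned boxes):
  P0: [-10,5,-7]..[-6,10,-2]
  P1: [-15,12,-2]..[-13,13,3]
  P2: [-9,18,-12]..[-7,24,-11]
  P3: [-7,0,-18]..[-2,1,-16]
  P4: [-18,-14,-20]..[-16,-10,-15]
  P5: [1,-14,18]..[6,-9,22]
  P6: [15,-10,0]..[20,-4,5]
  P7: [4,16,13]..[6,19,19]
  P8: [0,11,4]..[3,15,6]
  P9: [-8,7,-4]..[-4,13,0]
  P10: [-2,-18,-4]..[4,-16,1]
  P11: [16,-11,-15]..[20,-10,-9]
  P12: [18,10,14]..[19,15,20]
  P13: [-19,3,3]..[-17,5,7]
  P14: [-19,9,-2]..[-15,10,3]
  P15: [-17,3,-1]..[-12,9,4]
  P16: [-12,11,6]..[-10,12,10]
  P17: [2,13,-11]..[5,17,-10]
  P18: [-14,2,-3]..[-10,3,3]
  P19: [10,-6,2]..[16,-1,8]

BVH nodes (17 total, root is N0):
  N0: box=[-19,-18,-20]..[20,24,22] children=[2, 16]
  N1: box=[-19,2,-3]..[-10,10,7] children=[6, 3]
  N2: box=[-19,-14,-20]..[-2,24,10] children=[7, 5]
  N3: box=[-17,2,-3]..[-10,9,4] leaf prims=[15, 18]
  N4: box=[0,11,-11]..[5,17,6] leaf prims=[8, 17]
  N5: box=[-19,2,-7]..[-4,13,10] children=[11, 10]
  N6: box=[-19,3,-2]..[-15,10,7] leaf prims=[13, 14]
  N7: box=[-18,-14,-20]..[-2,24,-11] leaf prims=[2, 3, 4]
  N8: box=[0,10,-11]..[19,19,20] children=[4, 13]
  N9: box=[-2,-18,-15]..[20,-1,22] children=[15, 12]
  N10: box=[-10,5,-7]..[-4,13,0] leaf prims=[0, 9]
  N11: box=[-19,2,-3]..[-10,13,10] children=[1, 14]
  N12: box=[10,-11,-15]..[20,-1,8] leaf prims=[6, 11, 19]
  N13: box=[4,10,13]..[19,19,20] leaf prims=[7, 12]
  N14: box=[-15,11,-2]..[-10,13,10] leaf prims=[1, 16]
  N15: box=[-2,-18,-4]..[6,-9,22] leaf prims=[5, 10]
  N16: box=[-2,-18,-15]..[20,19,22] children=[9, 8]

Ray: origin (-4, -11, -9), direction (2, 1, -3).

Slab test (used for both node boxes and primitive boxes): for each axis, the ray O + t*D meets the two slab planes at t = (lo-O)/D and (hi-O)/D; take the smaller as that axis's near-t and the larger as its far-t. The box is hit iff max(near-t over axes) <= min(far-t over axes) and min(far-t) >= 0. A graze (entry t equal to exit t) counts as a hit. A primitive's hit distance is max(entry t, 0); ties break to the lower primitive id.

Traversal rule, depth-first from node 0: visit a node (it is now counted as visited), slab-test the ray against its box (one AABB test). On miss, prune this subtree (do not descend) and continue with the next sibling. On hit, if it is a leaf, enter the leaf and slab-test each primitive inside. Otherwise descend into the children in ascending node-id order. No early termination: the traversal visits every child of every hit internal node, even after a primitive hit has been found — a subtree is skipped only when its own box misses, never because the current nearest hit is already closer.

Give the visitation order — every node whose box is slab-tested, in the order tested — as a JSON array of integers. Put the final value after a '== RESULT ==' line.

Trace the traversal:
N0 x:[-15/2,12] y:[-7,35] z:[-31/3,11/3] -> hit [-7,11/3], descend [2, 16]
  N2 x:[-15/2,1] y:[-3,35] z:[-19/3,11/3] -> hit [-3,1], descend [5, 7]
    N5 x:[-15/2,0] y:[13,24] z:[-19/3,-2/3] -> miss, prune
    N7 x:[-7,1] y:[-3,35] z:[2/3,11/3] -> hit [2/3,1] leaf, test {P2(miss), P3(miss), P4(miss)}
  N16 x:[1,12] y:[-7,30] z:[-31/3,2] -> hit [1,2], descend [8, 9]
    N8 x:[2,23/2] y:[21,30] z:[-29/3,2/3] -> miss, prune
    N9 x:[1,12] y:[-7,10] z:[-31/3,2] -> hit [1,2], descend [12, 15]
      N12 x:[7,12] y:[0,10] z:[-17/3,2] -> miss, prune
      N15 x:[1,5] y:[-7,2] z:[-31/3,-5/3] -> miss, prune

Summary -> nodes [0, 2, 5, 7, 16, 8, 9, 12, 15]; box-tests=9; leaf-entries=1; first=miss

== RESULT ==
[0, 2, 5, 7, 16, 8, 9, 12, 15]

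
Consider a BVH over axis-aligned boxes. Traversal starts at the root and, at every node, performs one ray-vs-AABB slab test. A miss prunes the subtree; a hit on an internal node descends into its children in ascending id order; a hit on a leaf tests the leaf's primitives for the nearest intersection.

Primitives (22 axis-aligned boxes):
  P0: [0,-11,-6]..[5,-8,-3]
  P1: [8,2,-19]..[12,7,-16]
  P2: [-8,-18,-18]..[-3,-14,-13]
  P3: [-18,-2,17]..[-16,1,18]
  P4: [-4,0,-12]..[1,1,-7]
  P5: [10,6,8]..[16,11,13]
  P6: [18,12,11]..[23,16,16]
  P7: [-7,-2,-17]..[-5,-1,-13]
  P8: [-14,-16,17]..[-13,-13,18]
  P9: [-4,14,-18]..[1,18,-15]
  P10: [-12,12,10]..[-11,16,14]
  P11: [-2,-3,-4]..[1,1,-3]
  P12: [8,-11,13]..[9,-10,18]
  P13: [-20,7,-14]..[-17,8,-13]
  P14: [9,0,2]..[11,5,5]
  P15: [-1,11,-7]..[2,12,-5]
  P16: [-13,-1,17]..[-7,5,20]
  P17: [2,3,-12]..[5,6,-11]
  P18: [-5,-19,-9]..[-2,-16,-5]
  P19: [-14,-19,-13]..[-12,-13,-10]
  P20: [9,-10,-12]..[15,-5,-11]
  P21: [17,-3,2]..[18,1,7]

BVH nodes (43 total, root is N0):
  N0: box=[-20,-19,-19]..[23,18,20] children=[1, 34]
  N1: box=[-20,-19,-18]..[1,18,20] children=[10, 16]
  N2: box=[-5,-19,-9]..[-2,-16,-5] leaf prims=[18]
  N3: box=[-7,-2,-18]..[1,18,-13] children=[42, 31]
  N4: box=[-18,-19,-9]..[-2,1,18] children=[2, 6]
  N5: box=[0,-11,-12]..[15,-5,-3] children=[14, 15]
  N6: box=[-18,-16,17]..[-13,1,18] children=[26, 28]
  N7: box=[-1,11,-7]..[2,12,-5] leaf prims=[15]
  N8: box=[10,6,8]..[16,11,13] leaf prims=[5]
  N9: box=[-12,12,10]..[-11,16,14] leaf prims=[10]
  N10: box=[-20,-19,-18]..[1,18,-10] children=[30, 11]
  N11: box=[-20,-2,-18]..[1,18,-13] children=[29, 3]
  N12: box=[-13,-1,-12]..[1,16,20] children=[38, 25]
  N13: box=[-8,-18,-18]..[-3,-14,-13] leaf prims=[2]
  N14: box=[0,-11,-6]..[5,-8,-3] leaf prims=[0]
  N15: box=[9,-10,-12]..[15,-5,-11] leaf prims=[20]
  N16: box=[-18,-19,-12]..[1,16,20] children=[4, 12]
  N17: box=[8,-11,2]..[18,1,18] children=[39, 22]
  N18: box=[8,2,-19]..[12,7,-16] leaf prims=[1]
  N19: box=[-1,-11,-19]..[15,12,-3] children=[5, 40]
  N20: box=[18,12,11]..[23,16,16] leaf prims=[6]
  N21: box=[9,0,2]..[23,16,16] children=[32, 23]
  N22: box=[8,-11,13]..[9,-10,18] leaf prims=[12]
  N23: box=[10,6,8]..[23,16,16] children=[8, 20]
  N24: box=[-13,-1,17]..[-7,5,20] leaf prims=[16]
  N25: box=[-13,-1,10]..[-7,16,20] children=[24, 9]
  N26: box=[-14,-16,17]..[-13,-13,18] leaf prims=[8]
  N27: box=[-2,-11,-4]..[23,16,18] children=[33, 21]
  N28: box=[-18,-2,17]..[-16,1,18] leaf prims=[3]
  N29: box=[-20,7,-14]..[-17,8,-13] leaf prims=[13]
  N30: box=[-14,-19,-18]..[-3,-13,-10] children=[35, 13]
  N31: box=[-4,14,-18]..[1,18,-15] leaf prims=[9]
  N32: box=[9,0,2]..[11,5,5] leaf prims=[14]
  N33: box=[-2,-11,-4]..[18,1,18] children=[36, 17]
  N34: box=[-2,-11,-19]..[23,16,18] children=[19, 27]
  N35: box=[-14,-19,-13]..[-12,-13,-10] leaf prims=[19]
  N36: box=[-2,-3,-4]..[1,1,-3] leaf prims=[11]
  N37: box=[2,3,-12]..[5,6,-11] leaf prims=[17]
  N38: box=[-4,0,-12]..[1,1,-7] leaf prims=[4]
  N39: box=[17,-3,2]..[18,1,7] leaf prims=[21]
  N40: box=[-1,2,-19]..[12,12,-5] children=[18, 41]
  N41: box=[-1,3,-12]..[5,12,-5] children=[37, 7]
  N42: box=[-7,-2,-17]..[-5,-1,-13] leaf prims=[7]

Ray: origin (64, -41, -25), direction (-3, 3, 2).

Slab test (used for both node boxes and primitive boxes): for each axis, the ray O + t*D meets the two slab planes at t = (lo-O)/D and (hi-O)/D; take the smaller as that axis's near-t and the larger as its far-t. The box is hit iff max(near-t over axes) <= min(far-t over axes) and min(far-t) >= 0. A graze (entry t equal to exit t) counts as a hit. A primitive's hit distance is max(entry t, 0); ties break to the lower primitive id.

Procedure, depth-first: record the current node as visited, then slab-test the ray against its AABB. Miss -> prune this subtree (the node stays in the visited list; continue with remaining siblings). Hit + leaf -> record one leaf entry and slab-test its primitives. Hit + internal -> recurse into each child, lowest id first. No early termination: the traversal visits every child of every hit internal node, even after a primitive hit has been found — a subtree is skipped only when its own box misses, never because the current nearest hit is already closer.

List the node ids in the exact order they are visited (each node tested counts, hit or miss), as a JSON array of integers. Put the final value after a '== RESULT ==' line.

Walk:
N0 x:[41/3,28] y:[22/3,59/3] z:[3,45/2] -> hit [41/3,59/3], descend [1, 34]
  N1 x:[21,28] y:[22/3,59/3] z:[7/2,45/2] -> miss, prune
  N34 x:[41/3,22] y:[10,19] z:[3,43/2] -> hit [41/3,19], descend [19, 27]
    N19 x:[49/3,65/3] y:[10,53/3] z:[3,11] -> miss, prune
    N27 x:[41/3,22] y:[10,19] z:[21/2,43/2] -> hit [41/3,19], descend [21, 33]
      N21 x:[41/3,55/3] y:[41/3,19] z:[27/2,41/2] -> hit [41/3,55/3], descend [23, 32]
        N23 x:[41/3,18] y:[47/3,19] z:[33/2,41/2] -> hit [33/2,18], descend [8, 20]
          N8 x:[16,18] y:[47/3,52/3] z:[33/2,19] -> hit [33/2,52/3] leaf, test {P5@t=33/2}
          N20 x:[41/3,46/3] y:[53/3,19] z:[18,41/2] -> miss, prune
        N32 x:[53/3,55/3] y:[41/3,46/3] z:[27/2,15] -> miss, prune
      N33 x:[46/3,22] y:[10,14] z:[21/2,43/2] -> miss, prune

order=[0, 1, 34, 19, 27, 21, 23, 8, 20, 32, 33]  |boxes|=11  |leaves|=1  hit=P5

== RESULT ==
[0, 1, 34, 19, 27, 21, 23, 8, 20, 32, 33]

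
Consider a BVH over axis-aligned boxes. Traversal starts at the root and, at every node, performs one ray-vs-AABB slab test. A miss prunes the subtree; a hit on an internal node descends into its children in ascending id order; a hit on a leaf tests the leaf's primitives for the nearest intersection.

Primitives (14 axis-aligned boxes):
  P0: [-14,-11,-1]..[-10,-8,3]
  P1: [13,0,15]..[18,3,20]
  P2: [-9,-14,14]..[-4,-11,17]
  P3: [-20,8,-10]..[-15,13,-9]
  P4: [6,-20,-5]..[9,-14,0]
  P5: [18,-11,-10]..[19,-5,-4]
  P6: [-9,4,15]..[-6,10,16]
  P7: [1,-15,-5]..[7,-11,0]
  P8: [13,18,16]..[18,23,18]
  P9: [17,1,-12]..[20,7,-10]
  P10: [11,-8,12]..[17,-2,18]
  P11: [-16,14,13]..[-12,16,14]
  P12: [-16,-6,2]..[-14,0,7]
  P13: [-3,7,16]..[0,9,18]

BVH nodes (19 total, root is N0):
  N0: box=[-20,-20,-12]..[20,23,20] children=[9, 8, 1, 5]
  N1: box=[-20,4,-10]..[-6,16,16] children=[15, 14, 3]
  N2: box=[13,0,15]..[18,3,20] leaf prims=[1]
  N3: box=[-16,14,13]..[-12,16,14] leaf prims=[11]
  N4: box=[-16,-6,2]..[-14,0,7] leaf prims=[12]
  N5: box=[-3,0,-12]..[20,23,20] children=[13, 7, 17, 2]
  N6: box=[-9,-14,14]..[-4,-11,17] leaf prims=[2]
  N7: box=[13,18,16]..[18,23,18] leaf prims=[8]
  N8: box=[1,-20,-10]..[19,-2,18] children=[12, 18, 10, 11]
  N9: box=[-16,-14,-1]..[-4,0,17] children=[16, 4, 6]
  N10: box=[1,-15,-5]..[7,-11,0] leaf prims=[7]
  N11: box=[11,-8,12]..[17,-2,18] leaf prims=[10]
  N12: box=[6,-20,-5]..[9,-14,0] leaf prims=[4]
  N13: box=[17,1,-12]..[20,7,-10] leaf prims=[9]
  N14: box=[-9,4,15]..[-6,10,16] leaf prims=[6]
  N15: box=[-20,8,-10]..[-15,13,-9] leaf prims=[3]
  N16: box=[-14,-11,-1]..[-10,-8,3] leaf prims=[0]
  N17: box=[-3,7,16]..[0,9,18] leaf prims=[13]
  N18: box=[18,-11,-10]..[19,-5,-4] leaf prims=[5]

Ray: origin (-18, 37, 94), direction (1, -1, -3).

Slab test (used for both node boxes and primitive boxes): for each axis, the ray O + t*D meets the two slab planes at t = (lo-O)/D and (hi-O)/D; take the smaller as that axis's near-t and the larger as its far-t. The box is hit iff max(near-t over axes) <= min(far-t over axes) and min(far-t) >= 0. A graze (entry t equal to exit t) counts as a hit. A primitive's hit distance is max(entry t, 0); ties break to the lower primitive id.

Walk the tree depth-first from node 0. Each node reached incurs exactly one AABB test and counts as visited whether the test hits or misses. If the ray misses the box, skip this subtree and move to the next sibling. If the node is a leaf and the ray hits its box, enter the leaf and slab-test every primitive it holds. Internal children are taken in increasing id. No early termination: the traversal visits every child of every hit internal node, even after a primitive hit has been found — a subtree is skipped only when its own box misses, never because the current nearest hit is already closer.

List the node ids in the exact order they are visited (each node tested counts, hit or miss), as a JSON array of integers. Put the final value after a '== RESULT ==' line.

Walk:
N0 x:[-2,38] y:[14,57] z:[74/3,106/3] -> hit [74/3,106/3], descend [1, 5, 8, 9]
  N1 x:[-2,12] y:[21,33] z:[26,104/3] -> miss, prune
  N5 x:[15,38] y:[14,37] z:[74/3,106/3] -> hit [74/3,106/3], descend [2, 7, 13, 17]
    N2 x:[31,36] y:[34,37] z:[74/3,79/3] -> miss, prune
    N7 x:[31,36] y:[14,19] z:[76/3,26] -> miss, prune
    N13 x:[35,38] y:[30,36] z:[104/3,106/3] -> hit [35,106/3] leaf, test {P9@t=35}
    N17 x:[15,18] y:[28,30] z:[76/3,26] -> miss, prune
  N8 x:[19,37] y:[39,57] z:[76/3,104/3] -> miss, prune
  N9 x:[2,14] y:[37,51] z:[77/3,95/3] -> miss, prune

Visited [0, 1, 5, 2, 7, 13, 17, 8, 9]. Tests: 9 box, 1 leaf. Nearest: P9.

== RESULT ==
[0, 1, 5, 2, 7, 13, 17, 8, 9]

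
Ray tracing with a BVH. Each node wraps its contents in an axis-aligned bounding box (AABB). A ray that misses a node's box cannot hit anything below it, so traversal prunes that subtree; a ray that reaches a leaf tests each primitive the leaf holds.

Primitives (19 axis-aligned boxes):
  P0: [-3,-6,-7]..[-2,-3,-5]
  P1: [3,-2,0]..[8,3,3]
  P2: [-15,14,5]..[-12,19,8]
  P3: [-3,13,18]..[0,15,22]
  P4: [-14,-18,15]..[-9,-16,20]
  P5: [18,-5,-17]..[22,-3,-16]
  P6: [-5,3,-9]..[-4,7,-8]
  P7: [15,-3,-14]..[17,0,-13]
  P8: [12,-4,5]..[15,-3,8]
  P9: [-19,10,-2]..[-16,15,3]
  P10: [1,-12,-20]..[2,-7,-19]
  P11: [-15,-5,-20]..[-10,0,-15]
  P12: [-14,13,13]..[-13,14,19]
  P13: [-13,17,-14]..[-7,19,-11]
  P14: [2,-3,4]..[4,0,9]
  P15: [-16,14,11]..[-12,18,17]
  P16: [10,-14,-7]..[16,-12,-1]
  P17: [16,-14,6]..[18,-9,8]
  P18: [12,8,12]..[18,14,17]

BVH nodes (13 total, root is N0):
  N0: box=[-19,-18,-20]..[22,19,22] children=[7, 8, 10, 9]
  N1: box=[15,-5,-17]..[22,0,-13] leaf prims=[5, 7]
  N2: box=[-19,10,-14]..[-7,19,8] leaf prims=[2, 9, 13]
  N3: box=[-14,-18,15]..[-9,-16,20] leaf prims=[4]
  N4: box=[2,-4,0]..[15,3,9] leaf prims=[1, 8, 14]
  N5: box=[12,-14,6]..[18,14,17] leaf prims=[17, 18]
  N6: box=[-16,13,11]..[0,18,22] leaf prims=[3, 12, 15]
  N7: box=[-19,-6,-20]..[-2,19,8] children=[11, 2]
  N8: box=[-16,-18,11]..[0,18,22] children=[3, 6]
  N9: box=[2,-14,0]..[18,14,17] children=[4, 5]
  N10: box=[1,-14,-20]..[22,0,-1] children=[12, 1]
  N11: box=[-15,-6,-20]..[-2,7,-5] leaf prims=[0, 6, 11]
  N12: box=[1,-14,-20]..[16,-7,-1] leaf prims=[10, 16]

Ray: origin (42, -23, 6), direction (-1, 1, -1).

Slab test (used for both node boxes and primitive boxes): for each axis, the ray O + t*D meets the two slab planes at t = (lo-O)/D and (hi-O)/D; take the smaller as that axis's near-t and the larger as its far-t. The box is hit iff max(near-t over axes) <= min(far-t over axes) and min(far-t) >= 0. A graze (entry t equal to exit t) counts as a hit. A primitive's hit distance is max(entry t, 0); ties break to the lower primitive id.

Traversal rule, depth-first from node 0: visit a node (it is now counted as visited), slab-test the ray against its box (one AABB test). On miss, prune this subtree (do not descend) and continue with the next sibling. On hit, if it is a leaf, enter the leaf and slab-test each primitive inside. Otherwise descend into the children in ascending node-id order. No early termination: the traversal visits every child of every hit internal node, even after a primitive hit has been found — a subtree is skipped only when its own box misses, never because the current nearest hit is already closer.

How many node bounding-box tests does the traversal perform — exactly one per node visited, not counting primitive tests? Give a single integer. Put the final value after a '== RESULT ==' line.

Traverse from the root:
N0 x:[20,61] y:[5,42] z:[-16,26] -> hit [20,26], descend [7, 8, 9, 10]
  N7 x:[44,61] y:[17,42] z:[-2,26] -> miss, prune
  N8 x:[42,58] y:[5,41] z:[-16,-5] -> miss, prune
  N9 x:[24,40] y:[9,37] z:[-11,6] -> miss, prune
  N10 x:[20,41] y:[9,23] z:[7,26] -> hit [20,23], descend [1, 12]
    N1 x:[20,27] y:[18,23] z:[19,23] -> hit [20,23] leaf, test {P5(miss), P7(miss)}
    N12 x:[26,41] y:[9,16] z:[7,26] -> miss, prune

Summary -> nodes [0, 7, 8, 9, 10, 1, 12]; box-tests=7; leaf-entries=1; first=miss

== RESULT ==
7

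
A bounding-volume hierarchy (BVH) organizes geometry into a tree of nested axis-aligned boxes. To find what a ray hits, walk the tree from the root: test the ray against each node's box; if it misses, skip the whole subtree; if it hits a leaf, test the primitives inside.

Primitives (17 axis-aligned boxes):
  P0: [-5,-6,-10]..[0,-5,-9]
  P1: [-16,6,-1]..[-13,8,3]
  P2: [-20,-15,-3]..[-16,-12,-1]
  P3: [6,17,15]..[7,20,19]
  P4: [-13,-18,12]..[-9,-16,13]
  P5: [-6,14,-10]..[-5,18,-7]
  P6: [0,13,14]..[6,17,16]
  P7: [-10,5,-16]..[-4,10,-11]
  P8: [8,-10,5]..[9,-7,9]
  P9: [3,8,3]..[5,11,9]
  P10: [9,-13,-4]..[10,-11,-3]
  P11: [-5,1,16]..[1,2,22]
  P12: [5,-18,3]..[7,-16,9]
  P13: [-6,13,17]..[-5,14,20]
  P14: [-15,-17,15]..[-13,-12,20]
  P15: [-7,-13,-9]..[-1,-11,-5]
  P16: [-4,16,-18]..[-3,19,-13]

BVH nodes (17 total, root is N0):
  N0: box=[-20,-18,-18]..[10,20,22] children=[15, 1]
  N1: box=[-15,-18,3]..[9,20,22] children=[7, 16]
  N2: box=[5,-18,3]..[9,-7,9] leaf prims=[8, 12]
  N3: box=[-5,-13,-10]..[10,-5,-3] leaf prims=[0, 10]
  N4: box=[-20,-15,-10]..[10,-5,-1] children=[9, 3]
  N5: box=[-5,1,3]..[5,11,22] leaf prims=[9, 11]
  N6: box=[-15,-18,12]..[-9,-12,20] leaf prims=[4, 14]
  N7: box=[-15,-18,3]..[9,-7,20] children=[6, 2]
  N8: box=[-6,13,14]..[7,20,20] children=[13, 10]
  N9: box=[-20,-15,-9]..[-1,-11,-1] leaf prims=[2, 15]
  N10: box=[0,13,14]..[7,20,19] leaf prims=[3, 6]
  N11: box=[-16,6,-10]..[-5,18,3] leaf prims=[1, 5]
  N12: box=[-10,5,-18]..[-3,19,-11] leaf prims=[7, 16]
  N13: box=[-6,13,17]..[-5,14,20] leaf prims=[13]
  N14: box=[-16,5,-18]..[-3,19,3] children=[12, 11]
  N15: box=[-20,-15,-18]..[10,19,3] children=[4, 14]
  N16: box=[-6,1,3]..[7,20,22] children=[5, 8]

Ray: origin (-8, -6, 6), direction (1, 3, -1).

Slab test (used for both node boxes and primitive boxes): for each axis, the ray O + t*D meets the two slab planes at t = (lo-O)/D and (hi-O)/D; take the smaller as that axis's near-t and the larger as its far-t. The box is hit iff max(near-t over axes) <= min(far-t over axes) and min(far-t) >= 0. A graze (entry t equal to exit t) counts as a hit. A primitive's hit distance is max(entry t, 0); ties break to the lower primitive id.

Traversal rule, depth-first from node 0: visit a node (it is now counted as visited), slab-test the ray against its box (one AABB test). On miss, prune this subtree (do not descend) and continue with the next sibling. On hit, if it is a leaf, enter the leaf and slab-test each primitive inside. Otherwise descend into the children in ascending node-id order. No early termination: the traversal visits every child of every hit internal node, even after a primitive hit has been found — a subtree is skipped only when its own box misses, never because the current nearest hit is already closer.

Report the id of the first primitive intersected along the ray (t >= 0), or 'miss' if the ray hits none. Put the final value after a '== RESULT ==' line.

Trace the traversal:
N0 x:[-12,18] y:[-4,26/3] z:[-16,24] -> hit [-4,26/3], descend [1, 15]
  N1 x:[-7,17] y:[-4,26/3] z:[-16,3] -> hit [-4,3], descend [7, 16]
    N7 x:[-7,17] y:[-4,-1/3] z:[-14,3] -> miss, prune
    N16 x:[2,15] y:[7/3,26/3] z:[-16,3] -> hit [7/3,3], descend [5, 8]
      N5 x:[3,13] y:[7/3,17/3] z:[-16,3] -> hit [3,3] leaf, test {P9(miss), P11(miss)}
      N8 x:[2,15] y:[19/3,26/3] z:[-14,-8] -> miss, prune
  N15 x:[-12,18] y:[-3,25/3] z:[3,24] -> hit [3,25/3], descend [4, 14]
    N4 x:[-12,18] y:[-3,1/3] z:[7,16] -> miss, prune
    N14 x:[-8,5] y:[11/3,25/3] z:[3,24] -> hit [11/3,5], descend [11, 12]
      N11 x:[-8,3] y:[4,8] z:[3,16] -> miss, prune
      N12 x:[-2,5] y:[11/3,25/3] z:[17,24] -> miss, prune

order=[0, 1, 7, 16, 5, 8, 15, 4, 14, 11, 12]  |boxes|=11  |leaves|=1  hit=miss

== RESULT ==
miss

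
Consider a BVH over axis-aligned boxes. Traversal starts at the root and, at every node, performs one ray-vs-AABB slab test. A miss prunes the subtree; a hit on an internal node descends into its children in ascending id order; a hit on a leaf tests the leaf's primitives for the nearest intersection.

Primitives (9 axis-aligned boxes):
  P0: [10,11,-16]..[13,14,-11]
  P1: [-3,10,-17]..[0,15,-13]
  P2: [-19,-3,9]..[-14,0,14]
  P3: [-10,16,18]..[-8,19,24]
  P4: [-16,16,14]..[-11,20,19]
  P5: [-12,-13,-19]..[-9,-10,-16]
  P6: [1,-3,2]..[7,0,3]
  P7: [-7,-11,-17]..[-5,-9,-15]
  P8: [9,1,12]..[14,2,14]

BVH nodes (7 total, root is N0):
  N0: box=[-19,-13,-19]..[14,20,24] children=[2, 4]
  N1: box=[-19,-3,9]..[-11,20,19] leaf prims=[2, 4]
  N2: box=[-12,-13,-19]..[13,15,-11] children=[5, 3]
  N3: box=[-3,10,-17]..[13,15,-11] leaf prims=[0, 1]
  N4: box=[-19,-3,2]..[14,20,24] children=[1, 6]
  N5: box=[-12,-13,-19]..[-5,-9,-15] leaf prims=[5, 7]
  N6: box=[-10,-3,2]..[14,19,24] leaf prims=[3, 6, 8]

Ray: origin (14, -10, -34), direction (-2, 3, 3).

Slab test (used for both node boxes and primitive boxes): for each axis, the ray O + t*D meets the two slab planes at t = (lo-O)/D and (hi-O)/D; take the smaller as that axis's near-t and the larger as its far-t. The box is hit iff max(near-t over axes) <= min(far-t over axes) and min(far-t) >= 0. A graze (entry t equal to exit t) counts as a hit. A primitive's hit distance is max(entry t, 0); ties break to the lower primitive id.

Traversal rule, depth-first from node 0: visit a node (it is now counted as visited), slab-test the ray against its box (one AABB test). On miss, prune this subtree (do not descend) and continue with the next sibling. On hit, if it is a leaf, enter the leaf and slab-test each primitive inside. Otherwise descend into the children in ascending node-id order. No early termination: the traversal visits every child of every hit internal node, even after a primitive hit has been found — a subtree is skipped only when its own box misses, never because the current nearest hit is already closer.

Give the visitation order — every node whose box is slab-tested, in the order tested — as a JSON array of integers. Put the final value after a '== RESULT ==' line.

Trace the traversal:
N0 x:[0,33/2] y:[-1,10] z:[5,58/3] -> hit [5,10], descend [2, 4]
  N2 x:[1/2,13] y:[-1,25/3] z:[5,23/3] -> hit [5,23/3], descend [3, 5]
    N3 x:[1/2,17/2] y:[20/3,25/3] z:[17/3,23/3] -> hit [20/3,23/3] leaf, test {P0(miss), P1@t=7}
    N5 x:[19/2,13] y:[-1,1/3] z:[5,19/3] -> miss, prune
  N4 x:[0,33/2] y:[7/3,10] z:[12,58/3] -> miss, prune

Visited [0, 2, 3, 5, 4]. Tests: 5 box, 1 leaf. Nearest: P1.

== RESULT ==
[0, 2, 3, 5, 4]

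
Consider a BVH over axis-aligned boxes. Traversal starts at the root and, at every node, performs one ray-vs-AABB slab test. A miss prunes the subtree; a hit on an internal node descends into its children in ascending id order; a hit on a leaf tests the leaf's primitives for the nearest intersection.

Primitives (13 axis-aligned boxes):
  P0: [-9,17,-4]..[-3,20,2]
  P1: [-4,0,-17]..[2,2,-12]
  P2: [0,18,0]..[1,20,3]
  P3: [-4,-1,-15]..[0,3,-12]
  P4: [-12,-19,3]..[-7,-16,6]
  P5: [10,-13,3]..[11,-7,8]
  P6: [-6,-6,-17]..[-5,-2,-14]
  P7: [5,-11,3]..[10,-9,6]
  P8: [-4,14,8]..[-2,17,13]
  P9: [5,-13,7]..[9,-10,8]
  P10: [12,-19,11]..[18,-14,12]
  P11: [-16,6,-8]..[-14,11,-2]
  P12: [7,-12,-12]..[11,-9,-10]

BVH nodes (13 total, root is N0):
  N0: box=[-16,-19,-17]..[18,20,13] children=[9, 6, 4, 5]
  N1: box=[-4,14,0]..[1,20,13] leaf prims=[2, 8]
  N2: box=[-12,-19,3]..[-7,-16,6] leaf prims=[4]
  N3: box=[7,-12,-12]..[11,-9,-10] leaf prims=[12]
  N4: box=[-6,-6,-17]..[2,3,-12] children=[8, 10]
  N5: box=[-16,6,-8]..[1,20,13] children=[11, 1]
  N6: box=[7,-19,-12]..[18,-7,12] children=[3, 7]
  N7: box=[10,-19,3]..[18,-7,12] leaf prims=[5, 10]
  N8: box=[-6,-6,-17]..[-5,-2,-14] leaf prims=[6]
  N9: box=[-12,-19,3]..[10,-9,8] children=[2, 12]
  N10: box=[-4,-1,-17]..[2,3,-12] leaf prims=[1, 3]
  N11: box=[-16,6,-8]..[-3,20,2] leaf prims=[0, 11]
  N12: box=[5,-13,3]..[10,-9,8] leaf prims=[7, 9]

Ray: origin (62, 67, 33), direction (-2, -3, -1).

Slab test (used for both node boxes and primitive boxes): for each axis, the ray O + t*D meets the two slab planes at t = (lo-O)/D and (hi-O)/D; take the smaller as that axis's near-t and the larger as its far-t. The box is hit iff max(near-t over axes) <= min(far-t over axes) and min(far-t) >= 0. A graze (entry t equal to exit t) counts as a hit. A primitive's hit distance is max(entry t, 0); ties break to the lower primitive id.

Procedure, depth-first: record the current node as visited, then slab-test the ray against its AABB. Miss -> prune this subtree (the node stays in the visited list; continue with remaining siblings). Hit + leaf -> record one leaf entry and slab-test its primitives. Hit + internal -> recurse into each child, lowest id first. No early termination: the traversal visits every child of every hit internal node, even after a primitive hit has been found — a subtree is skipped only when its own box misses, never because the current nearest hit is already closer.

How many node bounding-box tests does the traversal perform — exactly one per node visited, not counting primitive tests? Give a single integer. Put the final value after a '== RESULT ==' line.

Walk:
N0 x:[22,39] y:[47/3,86/3] z:[20,50] -> hit [22,86/3], descend [4, 5, 6, 9]
  N4 x:[30,34] y:[64/3,73/3] z:[45,50] -> miss, prune
  N5 x:[61/2,39] y:[47/3,61/3] z:[20,41] -> miss, prune
  N6 x:[22,55/2] y:[74/3,86/3] z:[21,45] -> hit [74/3,55/2], descend [3, 7]
    N3 x:[51/2,55/2] y:[76/3,79/3] z:[43,45] -> miss, prune
    N7 x:[22,26] y:[74/3,86/3] z:[21,30] -> hit [74/3,26] leaf, test {P5@t=51/2, P10(miss)}
  N9 x:[26,37] y:[76/3,86/3] z:[25,30] -> hit [26,86/3], descend [2, 12]
    N2 x:[69/2,37] y:[83/3,86/3] z:[27,30] -> miss, prune
    N12 x:[26,57/2] y:[76/3,80/3] z:[25,30] -> hit [26,80/3] leaf, test {P7(miss), P9(miss)}

order=[0, 4, 5, 6, 3, 7, 9, 2, 12]  |boxes|=9  |leaves|=2  hit=P5

== RESULT ==
9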